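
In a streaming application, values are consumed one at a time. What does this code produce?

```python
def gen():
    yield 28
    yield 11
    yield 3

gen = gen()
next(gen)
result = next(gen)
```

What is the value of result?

Step 1: gen() creates a generator.
Step 2: next(gen) yields 28 (consumed and discarded).
Step 3: next(gen) yields 11, assigned to result.
Therefore result = 11.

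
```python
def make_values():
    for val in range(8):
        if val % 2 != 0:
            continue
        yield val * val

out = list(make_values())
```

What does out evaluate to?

Step 1: Only yield val**2 when val is divisible by 2:
  val=0: 0 % 2 == 0, yield 0**2 = 0
  val=2: 2 % 2 == 0, yield 2**2 = 4
  val=4: 4 % 2 == 0, yield 4**2 = 16
  val=6: 6 % 2 == 0, yield 6**2 = 36
Therefore out = [0, 4, 16, 36].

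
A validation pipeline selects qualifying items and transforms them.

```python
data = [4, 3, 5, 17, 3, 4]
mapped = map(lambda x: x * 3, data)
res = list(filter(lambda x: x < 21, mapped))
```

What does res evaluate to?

Step 1: Map x * 3:
  4 -> 12
  3 -> 9
  5 -> 15
  17 -> 51
  3 -> 9
  4 -> 12
Step 2: Filter for < 21:
  12: kept
  9: kept
  15: kept
  51: removed
  9: kept
  12: kept
Therefore res = [12, 9, 15, 9, 12].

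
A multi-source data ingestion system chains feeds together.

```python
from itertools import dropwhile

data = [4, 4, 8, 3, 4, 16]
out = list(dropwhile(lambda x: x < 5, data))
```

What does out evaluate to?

Step 1: dropwhile drops elements while < 5:
  4 < 5: dropped
  4 < 5: dropped
  8: kept (dropping stopped)
Step 2: Remaining elements kept regardless of condition.
Therefore out = [8, 3, 4, 16].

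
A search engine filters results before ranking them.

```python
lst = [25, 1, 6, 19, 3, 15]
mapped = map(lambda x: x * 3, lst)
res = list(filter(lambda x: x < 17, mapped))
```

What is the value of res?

Step 1: Map x * 3:
  25 -> 75
  1 -> 3
  6 -> 18
  19 -> 57
  3 -> 9
  15 -> 45
Step 2: Filter for < 17:
  75: removed
  3: kept
  18: removed
  57: removed
  9: kept
  45: removed
Therefore res = [3, 9].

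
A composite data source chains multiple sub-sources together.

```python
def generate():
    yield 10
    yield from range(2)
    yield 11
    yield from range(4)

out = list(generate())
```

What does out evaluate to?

Step 1: Trace yields in order:
  yield 10
  yield 0
  yield 1
  yield 11
  yield 0
  yield 1
  yield 2
  yield 3
Therefore out = [10, 0, 1, 11, 0, 1, 2, 3].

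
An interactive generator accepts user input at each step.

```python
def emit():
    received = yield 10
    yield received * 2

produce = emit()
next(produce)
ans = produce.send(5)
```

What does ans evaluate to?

Step 1: next(produce) advances to first yield, producing 10.
Step 2: send(5) resumes, received = 5.
Step 3: yield received * 2 = 5 * 2 = 10.
Therefore ans = 10.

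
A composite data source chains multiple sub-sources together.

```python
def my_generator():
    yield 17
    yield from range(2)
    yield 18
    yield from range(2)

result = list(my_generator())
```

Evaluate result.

Step 1: Trace yields in order:
  yield 17
  yield 0
  yield 1
  yield 18
  yield 0
  yield 1
Therefore result = [17, 0, 1, 18, 0, 1].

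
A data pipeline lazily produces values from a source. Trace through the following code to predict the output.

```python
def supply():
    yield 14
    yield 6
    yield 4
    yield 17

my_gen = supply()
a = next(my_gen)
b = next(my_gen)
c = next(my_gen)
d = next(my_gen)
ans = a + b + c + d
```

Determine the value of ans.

Step 1: Create generator and consume all values:
  a = next(my_gen) = 14
  b = next(my_gen) = 6
  c = next(my_gen) = 4
  d = next(my_gen) = 17
Step 2: ans = 14 + 6 + 4 + 17 = 41.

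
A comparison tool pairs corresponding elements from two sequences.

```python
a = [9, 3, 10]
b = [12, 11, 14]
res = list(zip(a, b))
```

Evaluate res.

Step 1: zip pairs elements at same index:
  Index 0: (9, 12)
  Index 1: (3, 11)
  Index 2: (10, 14)
Therefore res = [(9, 12), (3, 11), (10, 14)].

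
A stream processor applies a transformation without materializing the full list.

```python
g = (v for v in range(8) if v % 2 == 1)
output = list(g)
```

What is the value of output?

Step 1: Filter range(8) keeping only odd values:
  v=0: even, excluded
  v=1: odd, included
  v=2: even, excluded
  v=3: odd, included
  v=4: even, excluded
  v=5: odd, included
  v=6: even, excluded
  v=7: odd, included
Therefore output = [1, 3, 5, 7].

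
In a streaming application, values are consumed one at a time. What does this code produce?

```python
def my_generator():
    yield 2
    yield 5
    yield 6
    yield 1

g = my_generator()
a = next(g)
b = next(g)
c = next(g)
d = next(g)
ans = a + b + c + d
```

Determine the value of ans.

Step 1: Create generator and consume all values:
  a = next(g) = 2
  b = next(g) = 5
  c = next(g) = 6
  d = next(g) = 1
Step 2: ans = 2 + 5 + 6 + 1 = 14.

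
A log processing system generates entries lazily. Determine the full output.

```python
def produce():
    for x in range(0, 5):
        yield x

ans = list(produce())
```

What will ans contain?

Step 1: The generator yields each value from range(0, 5).
Step 2: list() consumes all yields: [0, 1, 2, 3, 4].
Therefore ans = [0, 1, 2, 3, 4].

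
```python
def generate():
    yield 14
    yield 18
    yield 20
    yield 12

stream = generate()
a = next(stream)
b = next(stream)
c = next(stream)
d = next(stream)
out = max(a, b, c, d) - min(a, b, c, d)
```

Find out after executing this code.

Step 1: Create generator and consume all values:
  a = next(stream) = 14
  b = next(stream) = 18
  c = next(stream) = 20
  d = next(stream) = 12
Step 2: max = 20, min = 12, out = 20 - 12 = 8.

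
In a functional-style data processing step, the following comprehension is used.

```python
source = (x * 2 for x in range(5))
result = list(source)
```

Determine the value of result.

Step 1: For each x in range(5), compute x*2:
  x=0: 0*2 = 0
  x=1: 1*2 = 2
  x=2: 2*2 = 4
  x=3: 3*2 = 6
  x=4: 4*2 = 8
Therefore result = [0, 2, 4, 6, 8].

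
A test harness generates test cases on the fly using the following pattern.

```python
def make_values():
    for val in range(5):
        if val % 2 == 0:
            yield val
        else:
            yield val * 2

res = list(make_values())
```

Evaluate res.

Step 1: For each val in range(5), yield val if even, else val*2:
  val=0 (even): yield 0
  val=1 (odd): yield 1*2 = 2
  val=2 (even): yield 2
  val=3 (odd): yield 3*2 = 6
  val=4 (even): yield 4
Therefore res = [0, 2, 2, 6, 4].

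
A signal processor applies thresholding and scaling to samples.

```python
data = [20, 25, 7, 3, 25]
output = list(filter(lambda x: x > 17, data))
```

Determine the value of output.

Step 1: Filter elements > 17:
  20: kept
  25: kept
  7: removed
  3: removed
  25: kept
Therefore output = [20, 25, 25].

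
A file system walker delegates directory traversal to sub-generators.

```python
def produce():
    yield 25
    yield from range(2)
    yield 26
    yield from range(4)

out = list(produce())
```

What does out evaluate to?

Step 1: Trace yields in order:
  yield 25
  yield 0
  yield 1
  yield 26
  yield 0
  yield 1
  yield 2
  yield 3
Therefore out = [25, 0, 1, 26, 0, 1, 2, 3].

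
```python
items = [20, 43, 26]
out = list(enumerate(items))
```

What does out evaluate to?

Step 1: enumerate pairs each element with its index:
  (0, 20)
  (1, 43)
  (2, 26)
Therefore out = [(0, 20), (1, 43), (2, 26)].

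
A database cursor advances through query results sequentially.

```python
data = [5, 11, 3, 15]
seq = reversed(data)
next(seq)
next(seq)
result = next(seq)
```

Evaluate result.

Step 1: reversed([5, 11, 3, 15]) gives iterator: [15, 3, 11, 5].
Step 2: First next() = 15, second next() = 3.
Step 3: Third next() = 11.
Therefore result = 11.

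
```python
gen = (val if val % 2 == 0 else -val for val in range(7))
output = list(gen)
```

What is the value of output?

Step 1: For each val in range(7), yield val if even, else -val:
  val=0: even, yield 0
  val=1: odd, yield -1
  val=2: even, yield 2
  val=3: odd, yield -3
  val=4: even, yield 4
  val=5: odd, yield -5
  val=6: even, yield 6
Therefore output = [0, -1, 2, -3, 4, -5, 6].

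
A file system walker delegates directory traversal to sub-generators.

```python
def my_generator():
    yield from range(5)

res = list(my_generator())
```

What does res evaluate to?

Step 1: yield from delegates to the iterable, yielding each element.
Step 2: Collected values: [0, 1, 2, 3, 4].
Therefore res = [0, 1, 2, 3, 4].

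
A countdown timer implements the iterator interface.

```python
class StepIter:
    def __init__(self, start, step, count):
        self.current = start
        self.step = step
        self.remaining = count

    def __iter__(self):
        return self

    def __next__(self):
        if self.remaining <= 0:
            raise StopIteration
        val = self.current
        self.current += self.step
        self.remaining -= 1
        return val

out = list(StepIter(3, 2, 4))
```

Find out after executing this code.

Step 1: StepIter starts at 3, increments by 2, for 4 steps:
  Yield 3, then current += 2
  Yield 5, then current += 2
  Yield 7, then current += 2
  Yield 9, then current += 2
Therefore out = [3, 5, 7, 9].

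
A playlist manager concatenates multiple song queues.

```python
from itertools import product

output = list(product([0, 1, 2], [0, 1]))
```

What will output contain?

Step 1: product([0, 1, 2], [0, 1]) gives all pairs:
  (0, 0)
  (0, 1)
  (1, 0)
  (1, 1)
  (2, 0)
  (2, 1)
Therefore output = [(0, 0), (0, 1), (1, 0), (1, 1), (2, 0), (2, 1)].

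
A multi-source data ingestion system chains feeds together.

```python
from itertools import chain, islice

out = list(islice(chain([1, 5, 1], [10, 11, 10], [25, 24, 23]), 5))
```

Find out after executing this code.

Step 1: chain([1, 5, 1], [10, 11, 10], [25, 24, 23]) = [1, 5, 1, 10, 11, 10, 25, 24, 23].
Step 2: islice takes first 5 elements: [1, 5, 1, 10, 11].
Therefore out = [1, 5, 1, 10, 11].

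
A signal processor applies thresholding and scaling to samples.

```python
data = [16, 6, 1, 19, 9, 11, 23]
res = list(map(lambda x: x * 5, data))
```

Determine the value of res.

Step 1: Apply lambda x: x * 5 to each element:
  16 -> 80
  6 -> 30
  1 -> 5
  19 -> 95
  9 -> 45
  11 -> 55
  23 -> 115
Therefore res = [80, 30, 5, 95, 45, 55, 115].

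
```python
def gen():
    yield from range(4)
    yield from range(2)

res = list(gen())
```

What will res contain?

Step 1: Trace yields in order:
  yield 0
  yield 1
  yield 2
  yield 3
  yield 0
  yield 1
Therefore res = [0, 1, 2, 3, 0, 1].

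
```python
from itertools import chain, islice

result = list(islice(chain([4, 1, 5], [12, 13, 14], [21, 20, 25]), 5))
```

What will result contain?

Step 1: chain([4, 1, 5], [12, 13, 14], [21, 20, 25]) = [4, 1, 5, 12, 13, 14, 21, 20, 25].
Step 2: islice takes first 5 elements: [4, 1, 5, 12, 13].
Therefore result = [4, 1, 5, 12, 13].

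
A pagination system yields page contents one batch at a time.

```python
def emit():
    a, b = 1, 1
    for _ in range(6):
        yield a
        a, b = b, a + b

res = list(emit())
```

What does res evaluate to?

Step 1: Fibonacci-like sequence starting with a=1, b=1:
  Iteration 1: yield a=1, then a,b = 1,2
  Iteration 2: yield a=1, then a,b = 2,3
  Iteration 3: yield a=2, then a,b = 3,5
  Iteration 4: yield a=3, then a,b = 5,8
  Iteration 5: yield a=5, then a,b = 8,13
  Iteration 6: yield a=8, then a,b = 13,21
Therefore res = [1, 1, 2, 3, 5, 8].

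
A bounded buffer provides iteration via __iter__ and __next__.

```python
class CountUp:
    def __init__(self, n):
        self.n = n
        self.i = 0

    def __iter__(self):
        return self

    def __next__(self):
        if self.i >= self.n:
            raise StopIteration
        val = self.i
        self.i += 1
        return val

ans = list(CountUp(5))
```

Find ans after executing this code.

Step 1: CountUp(5) creates an iterator counting 0 to 4.
Step 2: list() consumes all values: [0, 1, 2, 3, 4].
Therefore ans = [0, 1, 2, 3, 4].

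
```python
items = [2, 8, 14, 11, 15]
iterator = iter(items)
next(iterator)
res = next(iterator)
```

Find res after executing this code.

Step 1: Create iterator over [2, 8, 14, 11, 15].
Step 2: next() consumes 2.
Step 3: next() returns 8.
Therefore res = 8.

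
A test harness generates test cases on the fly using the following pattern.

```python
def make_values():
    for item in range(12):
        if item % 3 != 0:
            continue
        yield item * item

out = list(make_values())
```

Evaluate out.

Step 1: Only yield item**2 when item is divisible by 3:
  item=0: 0 % 3 == 0, yield 0**2 = 0
  item=3: 3 % 3 == 0, yield 3**2 = 9
  item=6: 6 % 3 == 0, yield 6**2 = 36
  item=9: 9 % 3 == 0, yield 9**2 = 81
Therefore out = [0, 9, 36, 81].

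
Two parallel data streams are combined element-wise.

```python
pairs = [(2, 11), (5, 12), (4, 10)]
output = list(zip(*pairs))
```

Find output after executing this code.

Step 1: zip(*pairs) transposes: unzips [(2, 11), (5, 12), (4, 10)] into separate sequences.
Step 2: First elements: (2, 5, 4), second elements: (11, 12, 10).
Therefore output = [(2, 5, 4), (11, 12, 10)].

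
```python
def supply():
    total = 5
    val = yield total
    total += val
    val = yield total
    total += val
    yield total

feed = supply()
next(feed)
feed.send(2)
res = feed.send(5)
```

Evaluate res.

Step 1: next() -> yield total=5.
Step 2: send(2) -> val=2, total = 5+2 = 7, yield 7.
Step 3: send(5) -> val=5, total = 7+5 = 12, yield 12.
Therefore res = 12.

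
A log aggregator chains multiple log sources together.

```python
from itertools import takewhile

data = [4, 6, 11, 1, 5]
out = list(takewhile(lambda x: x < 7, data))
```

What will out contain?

Step 1: takewhile stops at first element >= 7:
  4 < 7: take
  6 < 7: take
  11 >= 7: stop
Therefore out = [4, 6].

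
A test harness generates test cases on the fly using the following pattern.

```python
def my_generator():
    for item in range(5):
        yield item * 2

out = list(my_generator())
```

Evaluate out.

Step 1: For each item in range(5), yield item * 2:
  item=0: yield 0 * 2 = 0
  item=1: yield 1 * 2 = 2
  item=2: yield 2 * 2 = 4
  item=3: yield 3 * 2 = 6
  item=4: yield 4 * 2 = 8
Therefore out = [0, 2, 4, 6, 8].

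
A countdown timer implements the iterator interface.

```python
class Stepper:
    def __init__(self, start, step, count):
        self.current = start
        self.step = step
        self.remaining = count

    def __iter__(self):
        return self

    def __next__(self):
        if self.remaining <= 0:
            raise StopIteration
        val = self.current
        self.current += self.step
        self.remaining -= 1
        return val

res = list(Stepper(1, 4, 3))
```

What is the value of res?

Step 1: Stepper starts at 1, increments by 4, for 3 steps:
  Yield 1, then current += 4
  Yield 5, then current += 4
  Yield 9, then current += 4
Therefore res = [1, 5, 9].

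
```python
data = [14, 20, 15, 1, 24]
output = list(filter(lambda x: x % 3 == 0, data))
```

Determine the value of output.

Step 1: Filter elements divisible by 3:
  14 % 3 = 2: removed
  20 % 3 = 2: removed
  15 % 3 = 0: kept
  1 % 3 = 1: removed
  24 % 3 = 0: kept
Therefore output = [15, 24].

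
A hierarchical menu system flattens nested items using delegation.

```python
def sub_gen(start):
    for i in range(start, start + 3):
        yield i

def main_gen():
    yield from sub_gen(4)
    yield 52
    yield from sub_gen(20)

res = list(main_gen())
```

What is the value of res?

Step 1: main_gen() delegates to sub_gen(4):
  yield 4
  yield 5
  yield 6
Step 2: yield 52
Step 3: Delegates to sub_gen(20):
  yield 20
  yield 21
  yield 22
Therefore res = [4, 5, 6, 52, 20, 21, 22].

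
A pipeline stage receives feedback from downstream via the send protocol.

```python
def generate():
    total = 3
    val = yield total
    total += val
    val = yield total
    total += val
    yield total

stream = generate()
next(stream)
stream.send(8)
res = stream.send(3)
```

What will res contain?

Step 1: next() -> yield total=3.
Step 2: send(8) -> val=8, total = 3+8 = 11, yield 11.
Step 3: send(3) -> val=3, total = 11+3 = 14, yield 14.
Therefore res = 14.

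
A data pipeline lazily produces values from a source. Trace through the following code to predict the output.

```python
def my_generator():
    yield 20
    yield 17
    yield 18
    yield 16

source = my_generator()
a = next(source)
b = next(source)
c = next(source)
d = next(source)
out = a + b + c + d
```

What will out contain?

Step 1: Create generator and consume all values:
  a = next(source) = 20
  b = next(source) = 17
  c = next(source) = 18
  d = next(source) = 16
Step 2: out = 20 + 17 + 18 + 16 = 71.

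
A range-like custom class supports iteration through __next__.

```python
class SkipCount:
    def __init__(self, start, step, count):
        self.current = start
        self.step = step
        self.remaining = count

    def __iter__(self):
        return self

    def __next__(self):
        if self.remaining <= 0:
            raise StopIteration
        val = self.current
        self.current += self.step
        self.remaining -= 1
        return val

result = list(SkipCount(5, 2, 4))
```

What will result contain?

Step 1: SkipCount starts at 5, increments by 2, for 4 steps:
  Yield 5, then current += 2
  Yield 7, then current += 2
  Yield 9, then current += 2
  Yield 11, then current += 2
Therefore result = [5, 7, 9, 11].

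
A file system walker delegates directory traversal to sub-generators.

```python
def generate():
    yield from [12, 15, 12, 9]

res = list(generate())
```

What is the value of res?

Step 1: yield from delegates to the iterable, yielding each element.
Step 2: Collected values: [12, 15, 12, 9].
Therefore res = [12, 15, 12, 9].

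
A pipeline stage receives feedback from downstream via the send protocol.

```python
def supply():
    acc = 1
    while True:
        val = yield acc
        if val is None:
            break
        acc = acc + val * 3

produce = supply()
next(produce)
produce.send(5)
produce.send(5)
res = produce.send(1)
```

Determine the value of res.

Step 1: next() -> yield acc=1.
Step 2: send(5) -> val=5, acc = 1 + 5*3 = 16, yield 16.
Step 3: send(5) -> val=5, acc = 16 + 5*3 = 31, yield 31.
Step 4: send(1) -> val=1, acc = 31 + 1*3 = 34, yield 34.
Therefore res = 34.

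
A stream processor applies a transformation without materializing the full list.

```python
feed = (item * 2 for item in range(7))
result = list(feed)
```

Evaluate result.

Step 1: For each item in range(7), compute item*2:
  item=0: 0*2 = 0
  item=1: 1*2 = 2
  item=2: 2*2 = 4
  item=3: 3*2 = 6
  item=4: 4*2 = 8
  item=5: 5*2 = 10
  item=6: 6*2 = 12
Therefore result = [0, 2, 4, 6, 8, 10, 12].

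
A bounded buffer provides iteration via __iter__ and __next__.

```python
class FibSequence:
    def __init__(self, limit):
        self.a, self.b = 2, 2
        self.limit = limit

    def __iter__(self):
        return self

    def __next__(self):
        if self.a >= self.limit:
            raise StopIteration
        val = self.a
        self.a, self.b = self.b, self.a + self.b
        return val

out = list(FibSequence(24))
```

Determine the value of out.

Step 1: Fibonacci-like sequence (a=2, b=2) until >= 24:
  Yield 2, then a,b = 2,4
  Yield 2, then a,b = 4,6
  Yield 4, then a,b = 6,10
  Yield 6, then a,b = 10,16
  Yield 10, then a,b = 16,26
  Yield 16, then a,b = 26,42
Step 2: 26 >= 24, stop.
Therefore out = [2, 2, 4, 6, 10, 16].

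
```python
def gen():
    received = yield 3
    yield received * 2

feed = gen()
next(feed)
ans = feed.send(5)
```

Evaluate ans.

Step 1: next(feed) advances to first yield, producing 3.
Step 2: send(5) resumes, received = 5.
Step 3: yield received * 2 = 5 * 2 = 10.
Therefore ans = 10.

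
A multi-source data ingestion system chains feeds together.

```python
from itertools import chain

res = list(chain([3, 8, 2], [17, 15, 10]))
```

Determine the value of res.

Step 1: chain() concatenates iterables: [3, 8, 2] + [17, 15, 10].
Therefore res = [3, 8, 2, 17, 15, 10].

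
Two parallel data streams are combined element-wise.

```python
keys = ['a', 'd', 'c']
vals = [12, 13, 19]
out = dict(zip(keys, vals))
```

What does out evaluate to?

Step 1: zip pairs keys with values:
  'a' -> 12
  'd' -> 13
  'c' -> 19
Therefore out = {'a': 12, 'd': 13, 'c': 19}.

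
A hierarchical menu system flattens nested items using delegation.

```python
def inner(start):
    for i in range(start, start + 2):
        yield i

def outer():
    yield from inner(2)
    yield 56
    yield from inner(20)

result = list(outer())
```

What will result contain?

Step 1: outer() delegates to inner(2):
  yield 2
  yield 3
Step 2: yield 56
Step 3: Delegates to inner(20):
  yield 20
  yield 21
Therefore result = [2, 3, 56, 20, 21].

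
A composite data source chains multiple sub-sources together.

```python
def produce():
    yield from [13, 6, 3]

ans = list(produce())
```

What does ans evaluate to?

Step 1: yield from delegates to the iterable, yielding each element.
Step 2: Collected values: [13, 6, 3].
Therefore ans = [13, 6, 3].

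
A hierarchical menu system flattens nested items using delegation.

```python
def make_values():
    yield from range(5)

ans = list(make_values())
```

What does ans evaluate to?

Step 1: yield from delegates to the iterable, yielding each element.
Step 2: Collected values: [0, 1, 2, 3, 4].
Therefore ans = [0, 1, 2, 3, 4].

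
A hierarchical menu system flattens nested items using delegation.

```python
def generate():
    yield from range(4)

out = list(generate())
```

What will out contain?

Step 1: yield from delegates to the iterable, yielding each element.
Step 2: Collected values: [0, 1, 2, 3].
Therefore out = [0, 1, 2, 3].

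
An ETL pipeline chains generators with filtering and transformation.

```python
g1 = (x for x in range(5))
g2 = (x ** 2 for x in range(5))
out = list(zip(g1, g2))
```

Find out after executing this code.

Step 1: g1 produces [0, 1, 2, 3, 4].
Step 2: g2 produces [0, 1, 4, 9, 16].
Step 3: zip pairs them: [(0, 0), (1, 1), (2, 4), (3, 9), (4, 16)].
Therefore out = [(0, 0), (1, 1), (2, 4), (3, 9), (4, 16)].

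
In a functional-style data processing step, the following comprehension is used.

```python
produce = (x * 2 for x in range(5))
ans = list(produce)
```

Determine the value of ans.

Step 1: For each x in range(5), compute x*2:
  x=0: 0*2 = 0
  x=1: 1*2 = 2
  x=2: 2*2 = 4
  x=3: 3*2 = 6
  x=4: 4*2 = 8
Therefore ans = [0, 2, 4, 6, 8].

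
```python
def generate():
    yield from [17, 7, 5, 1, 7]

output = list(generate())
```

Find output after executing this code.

Step 1: yield from delegates to the iterable, yielding each element.
Step 2: Collected values: [17, 7, 5, 1, 7].
Therefore output = [17, 7, 5, 1, 7].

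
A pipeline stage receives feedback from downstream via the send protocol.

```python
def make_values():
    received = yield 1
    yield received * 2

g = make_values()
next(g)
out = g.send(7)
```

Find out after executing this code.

Step 1: next(g) advances to first yield, producing 1.
Step 2: send(7) resumes, received = 7.
Step 3: yield received * 2 = 7 * 2 = 14.
Therefore out = 14.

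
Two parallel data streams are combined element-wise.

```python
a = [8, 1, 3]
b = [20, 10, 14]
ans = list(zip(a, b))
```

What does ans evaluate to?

Step 1: zip pairs elements at same index:
  Index 0: (8, 20)
  Index 1: (1, 10)
  Index 2: (3, 14)
Therefore ans = [(8, 20), (1, 10), (3, 14)].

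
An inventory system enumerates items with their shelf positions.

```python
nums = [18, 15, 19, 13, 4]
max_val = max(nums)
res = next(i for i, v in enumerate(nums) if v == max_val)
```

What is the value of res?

Step 1: max([18, 15, 19, 13, 4]) = 19.
Step 2: Find first index where value == 19:
  Index 0: 18 != 19
  Index 1: 15 != 19
  Index 2: 19 == 19, found!
Therefore res = 2.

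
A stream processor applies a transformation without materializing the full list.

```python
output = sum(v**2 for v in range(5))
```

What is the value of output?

Step 1: Compute v**2 for each v in range(5):
  v=0: 0**2 = 0
  v=1: 1**2 = 1
  v=2: 2**2 = 4
  v=3: 3**2 = 9
  v=4: 4**2 = 16
Step 2: sum = 0 + 1 + 4 + 9 + 16 = 30.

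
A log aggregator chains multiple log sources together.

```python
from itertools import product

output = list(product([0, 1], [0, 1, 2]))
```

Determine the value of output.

Step 1: product([0, 1], [0, 1, 2]) gives all pairs:
  (0, 0)
  (0, 1)
  (0, 2)
  (1, 0)
  (1, 1)
  (1, 2)
Therefore output = [(0, 0), (0, 1), (0, 2), (1, 0), (1, 1), (1, 2)].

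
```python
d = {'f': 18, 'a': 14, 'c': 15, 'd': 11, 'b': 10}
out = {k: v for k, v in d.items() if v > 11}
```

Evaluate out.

Step 1: Filter items where value > 11:
  'f': 18 > 11: kept
  'a': 14 > 11: kept
  'c': 15 > 11: kept
  'd': 11 <= 11: removed
  'b': 10 <= 11: removed
Therefore out = {'f': 18, 'a': 14, 'c': 15}.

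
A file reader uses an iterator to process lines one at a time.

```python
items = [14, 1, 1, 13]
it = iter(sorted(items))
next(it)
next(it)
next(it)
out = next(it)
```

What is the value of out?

Step 1: sorted([14, 1, 1, 13]) = [1, 1, 13, 14].
Step 2: Create iterator and skip 3 elements.
Step 3: next() returns 14.
Therefore out = 14.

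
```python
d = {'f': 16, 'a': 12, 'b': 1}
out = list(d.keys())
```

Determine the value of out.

Step 1: d.keys() returns the dictionary keys in insertion order.
Therefore out = ['f', 'a', 'b'].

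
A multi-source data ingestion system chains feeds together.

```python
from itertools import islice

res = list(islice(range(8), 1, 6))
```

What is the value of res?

Step 1: islice(range(8), 1, 6) takes elements at indices [1, 6).
Step 2: Elements: [1, 2, 3, 4, 5].
Therefore res = [1, 2, 3, 4, 5].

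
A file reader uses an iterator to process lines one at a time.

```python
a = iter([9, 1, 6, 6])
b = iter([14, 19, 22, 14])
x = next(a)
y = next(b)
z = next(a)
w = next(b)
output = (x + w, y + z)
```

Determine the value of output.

Step 1: a iterates [9, 1, 6, 6], b iterates [14, 19, 22, 14].
Step 2: x = next(a) = 9, y = next(b) = 14.
Step 3: z = next(a) = 1, w = next(b) = 19.
Step 4: output = (9 + 19, 14 + 1) = (28, 15).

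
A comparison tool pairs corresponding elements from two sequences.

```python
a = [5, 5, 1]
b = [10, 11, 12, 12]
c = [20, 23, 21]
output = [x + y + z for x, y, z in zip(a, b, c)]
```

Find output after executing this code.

Step 1: zip three lists (truncates to shortest, len=3):
  5 + 10 + 20 = 35
  5 + 11 + 23 = 39
  1 + 12 + 21 = 34
Therefore output = [35, 39, 34].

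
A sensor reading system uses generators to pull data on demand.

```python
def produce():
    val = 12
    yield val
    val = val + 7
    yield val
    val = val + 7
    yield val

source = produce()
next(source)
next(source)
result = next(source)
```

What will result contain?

Step 1: Trace through generator execution:
  Yield 1: val starts at 12, yield 12
  Yield 2: val = 12 + 7 = 19, yield 19
  Yield 3: val = 19 + 7 = 26, yield 26
Step 2: First next() gets 12, second next() gets the second value, third next() yields 26.
Therefore result = 26.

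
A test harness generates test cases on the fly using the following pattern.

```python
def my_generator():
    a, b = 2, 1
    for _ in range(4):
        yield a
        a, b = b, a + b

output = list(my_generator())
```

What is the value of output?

Step 1: Fibonacci-like sequence starting with a=2, b=1:
  Iteration 1: yield a=2, then a,b = 1,3
  Iteration 2: yield a=1, then a,b = 3,4
  Iteration 3: yield a=3, then a,b = 4,7
  Iteration 4: yield a=4, then a,b = 7,11
Therefore output = [2, 1, 3, 4].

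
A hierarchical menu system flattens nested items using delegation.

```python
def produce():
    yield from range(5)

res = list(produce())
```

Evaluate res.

Step 1: yield from delegates to the iterable, yielding each element.
Step 2: Collected values: [0, 1, 2, 3, 4].
Therefore res = [0, 1, 2, 3, 4].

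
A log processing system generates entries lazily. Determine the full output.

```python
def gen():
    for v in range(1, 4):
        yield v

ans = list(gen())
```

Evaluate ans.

Step 1: The generator yields each value from range(1, 4).
Step 2: list() consumes all yields: [1, 2, 3].
Therefore ans = [1, 2, 3].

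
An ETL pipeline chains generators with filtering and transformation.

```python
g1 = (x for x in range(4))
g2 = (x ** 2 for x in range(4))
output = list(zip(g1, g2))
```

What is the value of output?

Step 1: g1 produces [0, 1, 2, 3].
Step 2: g2 produces [0, 1, 4, 9].
Step 3: zip pairs them: [(0, 0), (1, 1), (2, 4), (3, 9)].
Therefore output = [(0, 0), (1, 1), (2, 4), (3, 9)].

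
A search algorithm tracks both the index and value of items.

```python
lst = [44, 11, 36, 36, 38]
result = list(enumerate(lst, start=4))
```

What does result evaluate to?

Step 1: enumerate with start=4:
  (4, 44)
  (5, 11)
  (6, 36)
  (7, 36)
  (8, 38)
Therefore result = [(4, 44), (5, 11), (6, 36), (7, 36), (8, 38)].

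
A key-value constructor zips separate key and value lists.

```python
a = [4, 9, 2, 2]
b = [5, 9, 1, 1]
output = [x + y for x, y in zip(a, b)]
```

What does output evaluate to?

Step 1: Add corresponding elements:
  4 + 5 = 9
  9 + 9 = 18
  2 + 1 = 3
  2 + 1 = 3
Therefore output = [9, 18, 3, 3].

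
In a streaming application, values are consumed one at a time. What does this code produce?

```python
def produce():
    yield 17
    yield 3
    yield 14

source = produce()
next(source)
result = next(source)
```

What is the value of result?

Step 1: produce() creates a generator.
Step 2: next(source) yields 17 (consumed and discarded).
Step 3: next(source) yields 3, assigned to result.
Therefore result = 3.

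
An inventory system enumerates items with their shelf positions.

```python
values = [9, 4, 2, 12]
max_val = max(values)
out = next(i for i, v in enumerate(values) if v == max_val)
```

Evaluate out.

Step 1: max([9, 4, 2, 12]) = 12.
Step 2: Find first index where value == 12:
  Index 0: 9 != 12
  Index 1: 4 != 12
  Index 2: 2 != 12
  Index 3: 12 == 12, found!
Therefore out = 3.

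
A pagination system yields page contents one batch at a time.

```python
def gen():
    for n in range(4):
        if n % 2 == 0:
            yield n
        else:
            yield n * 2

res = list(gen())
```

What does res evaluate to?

Step 1: For each n in range(4), yield n if even, else n*2:
  n=0 (even): yield 0
  n=1 (odd): yield 1*2 = 2
  n=2 (even): yield 2
  n=3 (odd): yield 3*2 = 6
Therefore res = [0, 2, 2, 6].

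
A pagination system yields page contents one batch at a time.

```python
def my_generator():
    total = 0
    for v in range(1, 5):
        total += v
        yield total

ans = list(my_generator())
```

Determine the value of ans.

Step 1: Generator accumulates running sum:
  v=1: total = 1, yield 1
  v=2: total = 3, yield 3
  v=3: total = 6, yield 6
  v=4: total = 10, yield 10
Therefore ans = [1, 3, 6, 10].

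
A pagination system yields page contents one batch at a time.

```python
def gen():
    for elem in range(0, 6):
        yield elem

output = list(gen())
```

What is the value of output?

Step 1: The generator yields each value from range(0, 6).
Step 2: list() consumes all yields: [0, 1, 2, 3, 4, 5].
Therefore output = [0, 1, 2, 3, 4, 5].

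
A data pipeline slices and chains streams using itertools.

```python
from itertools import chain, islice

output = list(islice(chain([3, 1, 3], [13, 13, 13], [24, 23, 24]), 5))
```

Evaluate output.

Step 1: chain([3, 1, 3], [13, 13, 13], [24, 23, 24]) = [3, 1, 3, 13, 13, 13, 24, 23, 24].
Step 2: islice takes first 5 elements: [3, 1, 3, 13, 13].
Therefore output = [3, 1, 3, 13, 13].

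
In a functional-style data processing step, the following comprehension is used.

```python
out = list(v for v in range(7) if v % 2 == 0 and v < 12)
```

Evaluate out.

Step 1: Filter range(7) where v % 2 == 0 and v < 12:
  v=0: both conditions met, included
  v=1: excluded (1 % 2 != 0)
  v=2: both conditions met, included
  v=3: excluded (3 % 2 != 0)
  v=4: both conditions met, included
  v=5: excluded (5 % 2 != 0)
  v=6: both conditions met, included
Therefore out = [0, 2, 4, 6].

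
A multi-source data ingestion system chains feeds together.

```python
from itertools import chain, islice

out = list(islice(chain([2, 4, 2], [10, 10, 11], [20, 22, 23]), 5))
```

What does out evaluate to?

Step 1: chain([2, 4, 2], [10, 10, 11], [20, 22, 23]) = [2, 4, 2, 10, 10, 11, 20, 22, 23].
Step 2: islice takes first 5 elements: [2, 4, 2, 10, 10].
Therefore out = [2, 4, 2, 10, 10].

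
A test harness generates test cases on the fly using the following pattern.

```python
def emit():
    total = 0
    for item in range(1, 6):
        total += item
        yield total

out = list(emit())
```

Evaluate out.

Step 1: Generator accumulates running sum:
  item=1: total = 1, yield 1
  item=2: total = 3, yield 3
  item=3: total = 6, yield 6
  item=4: total = 10, yield 10
  item=5: total = 15, yield 15
Therefore out = [1, 3, 6, 10, 15].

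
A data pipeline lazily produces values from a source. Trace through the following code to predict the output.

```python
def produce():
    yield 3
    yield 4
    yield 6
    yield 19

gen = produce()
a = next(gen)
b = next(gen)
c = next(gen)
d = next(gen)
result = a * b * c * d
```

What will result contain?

Step 1: Create generator and consume all values:
  a = next(gen) = 3
  b = next(gen) = 4
  c = next(gen) = 6
  d = next(gen) = 19
Step 2: result = 3 * 4 * 6 * 19 = 1368.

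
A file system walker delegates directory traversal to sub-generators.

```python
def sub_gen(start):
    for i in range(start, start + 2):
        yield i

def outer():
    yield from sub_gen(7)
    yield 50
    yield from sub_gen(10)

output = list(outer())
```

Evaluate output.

Step 1: outer() delegates to sub_gen(7):
  yield 7
  yield 8
Step 2: yield 50
Step 3: Delegates to sub_gen(10):
  yield 10
  yield 11
Therefore output = [7, 8, 50, 10, 11].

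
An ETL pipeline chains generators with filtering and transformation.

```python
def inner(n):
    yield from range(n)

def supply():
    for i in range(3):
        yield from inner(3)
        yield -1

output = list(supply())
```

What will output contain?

Step 1: For each i in range(3):
  i=0: yield from inner(3) -> [0, 1, 2], then yield -1
  i=1: yield from inner(3) -> [0, 1, 2], then yield -1
  i=2: yield from inner(3) -> [0, 1, 2], then yield -1
Therefore output = [0, 1, 2, -1, 0, 1, 2, -1, 0, 1, 2, -1].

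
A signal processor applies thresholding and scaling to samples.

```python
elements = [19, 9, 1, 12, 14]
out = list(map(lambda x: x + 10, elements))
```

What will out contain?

Step 1: Apply lambda x: x + 10 to each element:
  19 -> 29
  9 -> 19
  1 -> 11
  12 -> 22
  14 -> 24
Therefore out = [29, 19, 11, 22, 24].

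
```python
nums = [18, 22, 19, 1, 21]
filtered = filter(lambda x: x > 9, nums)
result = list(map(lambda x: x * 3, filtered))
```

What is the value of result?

Step 1: Filter nums for elements > 9:
  18: kept
  22: kept
  19: kept
  1: removed
  21: kept
Step 2: Map x * 3 on filtered [18, 22, 19, 21]:
  18 -> 54
  22 -> 66
  19 -> 57
  21 -> 63
Therefore result = [54, 66, 57, 63].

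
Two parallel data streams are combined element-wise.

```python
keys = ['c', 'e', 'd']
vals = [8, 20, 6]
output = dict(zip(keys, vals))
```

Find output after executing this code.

Step 1: zip pairs keys with values:
  'c' -> 8
  'e' -> 20
  'd' -> 6
Therefore output = {'c': 8, 'e': 20, 'd': 6}.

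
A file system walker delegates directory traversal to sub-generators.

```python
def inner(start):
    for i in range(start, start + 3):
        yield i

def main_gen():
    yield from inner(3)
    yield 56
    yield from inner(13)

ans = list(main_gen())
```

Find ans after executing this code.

Step 1: main_gen() delegates to inner(3):
  yield 3
  yield 4
  yield 5
Step 2: yield 56
Step 3: Delegates to inner(13):
  yield 13
  yield 14
  yield 15
Therefore ans = [3, 4, 5, 56, 13, 14, 15].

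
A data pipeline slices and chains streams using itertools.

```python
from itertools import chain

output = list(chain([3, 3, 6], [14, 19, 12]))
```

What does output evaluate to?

Step 1: chain() concatenates iterables: [3, 3, 6] + [14, 19, 12].
Therefore output = [3, 3, 6, 14, 19, 12].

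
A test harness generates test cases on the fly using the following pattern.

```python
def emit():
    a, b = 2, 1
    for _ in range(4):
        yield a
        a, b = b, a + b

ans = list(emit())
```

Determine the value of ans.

Step 1: Fibonacci-like sequence starting with a=2, b=1:
  Iteration 1: yield a=2, then a,b = 1,3
  Iteration 2: yield a=1, then a,b = 3,4
  Iteration 3: yield a=3, then a,b = 4,7
  Iteration 4: yield a=4, then a,b = 7,11
Therefore ans = [2, 1, 3, 4].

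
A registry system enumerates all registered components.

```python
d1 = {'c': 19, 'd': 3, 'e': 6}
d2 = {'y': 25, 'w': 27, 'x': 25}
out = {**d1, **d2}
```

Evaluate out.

Step 1: Merge d1 and d2 (d2 values override on key conflicts).
Step 2: d1 has keys ['c', 'd', 'e'], d2 has keys ['y', 'w', 'x'].
Therefore out = {'c': 19, 'd': 3, 'e': 6, 'y': 25, 'w': 27, 'x': 25}.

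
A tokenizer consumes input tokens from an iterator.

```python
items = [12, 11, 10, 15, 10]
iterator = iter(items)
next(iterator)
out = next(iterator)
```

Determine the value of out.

Step 1: Create iterator over [12, 11, 10, 15, 10].
Step 2: next() consumes 12.
Step 3: next() returns 11.
Therefore out = 11.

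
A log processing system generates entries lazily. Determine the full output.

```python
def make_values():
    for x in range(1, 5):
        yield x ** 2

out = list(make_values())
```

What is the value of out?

Step 1: For each x in range(1, 5), yield x**2:
  x=1: yield 1**2 = 1
  x=2: yield 2**2 = 4
  x=3: yield 3**2 = 9
  x=4: yield 4**2 = 16
Therefore out = [1, 4, 9, 16].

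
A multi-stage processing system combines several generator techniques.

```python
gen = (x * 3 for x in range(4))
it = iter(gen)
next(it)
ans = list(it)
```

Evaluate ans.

Step 1: Generator produces [0, 3, 6, 9].
Step 2: next(it) consumes first element (0).
Step 3: list(it) collects remaining: [3, 6, 9].
Therefore ans = [3, 6, 9].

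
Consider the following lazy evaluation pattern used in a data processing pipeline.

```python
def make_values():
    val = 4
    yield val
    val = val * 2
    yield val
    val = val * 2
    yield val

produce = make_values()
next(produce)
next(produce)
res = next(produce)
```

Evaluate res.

Step 1: Trace through generator execution:
  Yield 1: val starts at 4, yield 4
  Yield 2: val = 4 * 2 = 8, yield 8
  Yield 3: val = 8 * 2 = 16, yield 16
Step 2: First next() gets 4, second next() gets the second value, third next() yields 16.
Therefore res = 16.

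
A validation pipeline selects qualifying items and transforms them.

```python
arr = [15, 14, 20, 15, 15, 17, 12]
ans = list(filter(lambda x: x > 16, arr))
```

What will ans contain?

Step 1: Filter elements > 16:
  15: removed
  14: removed
  20: kept
  15: removed
  15: removed
  17: kept
  12: removed
Therefore ans = [20, 17].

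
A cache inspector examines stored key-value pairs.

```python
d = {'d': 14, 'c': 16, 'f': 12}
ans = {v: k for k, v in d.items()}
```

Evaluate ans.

Step 1: Invert dict (swap keys and values):
  'd': 14 -> 14: 'd'
  'c': 16 -> 16: 'c'
  'f': 12 -> 12: 'f'
Therefore ans = {14: 'd', 16: 'c', 12: 'f'}.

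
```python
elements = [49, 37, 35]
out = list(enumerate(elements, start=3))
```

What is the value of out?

Step 1: enumerate with start=3:
  (3, 49)
  (4, 37)
  (5, 35)
Therefore out = [(3, 49), (4, 37), (5, 35)].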